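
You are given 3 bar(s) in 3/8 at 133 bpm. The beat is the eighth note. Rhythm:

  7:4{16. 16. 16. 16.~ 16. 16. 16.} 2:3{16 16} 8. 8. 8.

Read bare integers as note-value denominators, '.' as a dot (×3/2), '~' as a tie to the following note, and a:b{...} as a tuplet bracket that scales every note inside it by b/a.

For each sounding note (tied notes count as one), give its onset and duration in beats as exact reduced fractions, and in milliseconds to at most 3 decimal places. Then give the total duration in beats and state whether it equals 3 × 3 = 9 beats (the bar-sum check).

1) 0.0ms=0b +193.34ms=3/7b
2) 193.34ms=3/7b +193.34ms=3/7b
3) 386.681ms=6/7b +193.34ms=3/7b
4) 580.021ms=9/7b +386.681ms=6/7b
5) 966.702ms=15/7b +193.34ms=3/7b
6) 1160.043ms=18/7b +193.34ms=3/7b
7) 1353.383ms=3b +338.346ms=3/4b
8) 1691.729ms=15/4b +338.346ms=3/4b
9) 2030.075ms=9/2b +676.692ms=3/2b
10) 2706.767ms=6b +676.692ms=3/2b
11) 3383.459ms=15/2b +676.692ms=3/2b
Σ=9b of 9 (133bpm 3/8) — PASS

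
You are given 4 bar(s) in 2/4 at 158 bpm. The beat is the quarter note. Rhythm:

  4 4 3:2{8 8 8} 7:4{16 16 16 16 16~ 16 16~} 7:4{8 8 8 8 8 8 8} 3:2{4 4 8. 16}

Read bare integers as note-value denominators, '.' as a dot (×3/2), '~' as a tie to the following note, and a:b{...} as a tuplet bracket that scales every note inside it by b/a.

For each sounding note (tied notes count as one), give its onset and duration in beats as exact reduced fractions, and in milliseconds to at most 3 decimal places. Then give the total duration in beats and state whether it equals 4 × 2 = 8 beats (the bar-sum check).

1) 0.0ms=0b +379.747ms=1b
2) 379.747ms=1b +379.747ms=1b
3) 759.494ms=2b +126.582ms=1/3b
4) 886.076ms=7/3b +126.582ms=1/3b
5) 1012.658ms=8/3b +126.582ms=1/3b
6) 1139.241ms=3b +54.25ms=1/7b
7) 1193.49ms=22/7b +54.25ms=1/7b
8) 1247.74ms=23/7b +54.25ms=1/7b
9) 1301.989ms=24/7b +54.25ms=1/7b
10) 1356.239ms=25/7b +108.499ms=2/7b
11) 1464.738ms=27/7b +162.749ms=3/7b
12) 1627.486ms=30/7b +108.499ms=2/7b
13) 1735.986ms=32/7b +108.499ms=2/7b
14) 1844.485ms=34/7b +108.499ms=2/7b
15) 1952.984ms=36/7b +108.499ms=2/7b
16) 2061.483ms=38/7b +108.499ms=2/7b
17) 2169.982ms=40/7b +108.499ms=2/7b
18) 2278.481ms=6b +253.165ms=2/3b
19) 2531.646ms=20/3b +253.165ms=2/3b
20) 2784.81ms=22/3b +189.873ms=1/2b
21) 2974.684ms=47/6b +63.291ms=1/6b
Σ=8b of 8 (158bpm 2/4) — PASS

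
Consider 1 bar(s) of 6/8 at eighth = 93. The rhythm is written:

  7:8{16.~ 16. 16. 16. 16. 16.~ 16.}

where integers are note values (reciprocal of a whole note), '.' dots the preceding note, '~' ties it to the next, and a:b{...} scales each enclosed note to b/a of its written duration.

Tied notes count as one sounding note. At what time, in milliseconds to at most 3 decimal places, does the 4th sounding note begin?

1. 0.0ms @ 0 + 1105.991ms (12/7)
2. 1105.991ms @ 12/7 + 552.995ms (6/7)
3. 1658.986ms @ 18/7 + 552.995ms (6/7)
4. 2211.982ms @ 24/7 + 552.995ms (6/7)
5. 2764.977ms @ 30/7 + 1105.991ms (12/7)

note 4 onset = 24/7b = 2211.982ms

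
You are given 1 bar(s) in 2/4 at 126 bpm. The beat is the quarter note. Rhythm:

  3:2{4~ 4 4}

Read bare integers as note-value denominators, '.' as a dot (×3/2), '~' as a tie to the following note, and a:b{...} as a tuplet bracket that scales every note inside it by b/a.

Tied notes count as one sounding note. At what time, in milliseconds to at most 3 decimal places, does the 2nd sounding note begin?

note 2 onset = 4/3b = 634.921ms

1. 0.0ms @ 0 + 634.921ms (4/3)
2. 634.921ms @ 4/3 + 317.46ms (2/3)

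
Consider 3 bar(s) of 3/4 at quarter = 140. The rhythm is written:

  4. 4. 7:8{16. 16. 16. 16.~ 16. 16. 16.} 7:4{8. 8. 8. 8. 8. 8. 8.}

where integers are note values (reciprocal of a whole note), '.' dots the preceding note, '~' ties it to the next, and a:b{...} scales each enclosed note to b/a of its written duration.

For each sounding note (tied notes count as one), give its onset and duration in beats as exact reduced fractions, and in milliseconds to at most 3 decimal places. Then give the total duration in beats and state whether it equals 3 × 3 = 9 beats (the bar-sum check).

1) 0.0ms=0b +642.857ms=3/2b
2) 642.857ms=3/2b +642.857ms=3/2b
3) 1285.714ms=3b +183.673ms=3/7b
4) 1469.388ms=24/7b +183.673ms=3/7b
5) 1653.061ms=27/7b +183.673ms=3/7b
6) 1836.735ms=30/7b +367.347ms=6/7b
7) 2204.082ms=36/7b +183.673ms=3/7b
8) 2387.755ms=39/7b +183.673ms=3/7b
9) 2571.429ms=6b +183.673ms=3/7b
10) 2755.102ms=45/7b +183.673ms=3/7b
11) 2938.776ms=48/7b +183.673ms=3/7b
12) 3122.449ms=51/7b +183.673ms=3/7b
13) 3306.122ms=54/7b +183.673ms=3/7b
14) 3489.796ms=57/7b +183.673ms=3/7b
15) 3673.469ms=60/7b +183.673ms=3/7b
Σ=9b of 9 (140bpm 3/4) — PASS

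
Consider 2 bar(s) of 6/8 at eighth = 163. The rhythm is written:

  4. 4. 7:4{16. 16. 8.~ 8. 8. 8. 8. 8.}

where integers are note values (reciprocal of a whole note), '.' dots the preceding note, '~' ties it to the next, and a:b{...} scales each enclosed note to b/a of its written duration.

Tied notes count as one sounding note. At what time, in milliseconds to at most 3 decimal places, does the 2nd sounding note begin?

note 2 onset = 3b = 1104.294ms

1. 0.0ms @ 0 + 1104.294ms (3)
2. 1104.294ms @ 3 + 1104.294ms (3)
3. 2208.589ms @ 6 + 157.756ms (3/7)
4. 2366.345ms @ 45/7 + 157.756ms (3/7)
5. 2524.102ms @ 48/7 + 631.025ms (12/7)
6. 3155.127ms @ 60/7 + 315.513ms (6/7)
7. 3470.64ms @ 66/7 + 315.513ms (6/7)
8. 3786.152ms @ 72/7 + 315.513ms (6/7)
9. 4101.665ms @ 78/7 + 315.513ms (6/7)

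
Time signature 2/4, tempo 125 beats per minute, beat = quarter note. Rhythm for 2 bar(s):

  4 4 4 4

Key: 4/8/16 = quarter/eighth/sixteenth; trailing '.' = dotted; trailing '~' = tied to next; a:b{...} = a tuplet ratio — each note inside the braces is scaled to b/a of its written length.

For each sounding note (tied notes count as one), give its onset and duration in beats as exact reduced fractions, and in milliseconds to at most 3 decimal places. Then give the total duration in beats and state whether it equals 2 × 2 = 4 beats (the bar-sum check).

1) 0.0ms=0b +480.0ms=1b
2) 480.0ms=1b +480.0ms=1b
3) 960.0ms=2b +480.0ms=1b
4) 1440.0ms=3b +480.0ms=1b
Σ=4b of 4 (125bpm 2/4) — PASS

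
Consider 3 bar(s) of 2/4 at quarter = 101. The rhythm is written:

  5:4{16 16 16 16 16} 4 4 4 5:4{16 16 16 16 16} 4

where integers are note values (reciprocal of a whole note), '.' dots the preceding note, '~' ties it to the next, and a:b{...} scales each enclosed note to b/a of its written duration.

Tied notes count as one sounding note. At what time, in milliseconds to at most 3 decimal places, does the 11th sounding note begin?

note 11 onset = 22/5b = 2613.861ms

1. 0.0ms @ 0 + 118.812ms (1/5)
2. 118.812ms @ 1/5 + 118.812ms (1/5)
3. 237.624ms @ 2/5 + 118.812ms (1/5)
4. 356.436ms @ 3/5 + 118.812ms (1/5)
5. 475.248ms @ 4/5 + 118.812ms (1/5)
6. 594.059ms @ 1 + 594.059ms (1)
7. 1188.119ms @ 2 + 594.059ms (1)
8. 1782.178ms @ 3 + 594.059ms (1)
9. 2376.238ms @ 4 + 118.812ms (1/5)
10. 2495.05ms @ 21/5 + 118.812ms (1/5)
11. 2613.861ms @ 22/5 + 118.812ms (1/5)
12. 2732.673ms @ 23/5 + 118.812ms (1/5)
13. 2851.485ms @ 24/5 + 118.812ms (1/5)
14. 2970.297ms @ 5 + 594.059ms (1)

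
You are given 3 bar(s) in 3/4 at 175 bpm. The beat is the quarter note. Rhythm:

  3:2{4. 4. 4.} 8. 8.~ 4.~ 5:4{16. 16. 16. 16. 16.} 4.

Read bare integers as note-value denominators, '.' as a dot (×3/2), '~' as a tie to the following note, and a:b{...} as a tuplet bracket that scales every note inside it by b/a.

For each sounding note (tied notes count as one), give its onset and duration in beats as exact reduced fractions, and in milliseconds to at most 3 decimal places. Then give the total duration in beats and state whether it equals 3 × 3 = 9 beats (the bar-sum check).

1) 0.0ms=0b +342.857ms=1b
2) 342.857ms=1b +342.857ms=1b
3) 685.714ms=2b +342.857ms=1b
4) 1028.571ms=3b +257.143ms=3/4b
5) 1285.714ms=15/4b +874.286ms=51/20b
6) 2160.0ms=63/10b +102.857ms=3/10b
7) 2262.857ms=33/5b +102.857ms=3/10b
8) 2365.714ms=69/10b +102.857ms=3/10b
9) 2468.571ms=36/5b +102.857ms=3/10b
10) 2571.429ms=15/2b +514.286ms=3/2b
Σ=9b of 9 (175bpm 3/4) — PASS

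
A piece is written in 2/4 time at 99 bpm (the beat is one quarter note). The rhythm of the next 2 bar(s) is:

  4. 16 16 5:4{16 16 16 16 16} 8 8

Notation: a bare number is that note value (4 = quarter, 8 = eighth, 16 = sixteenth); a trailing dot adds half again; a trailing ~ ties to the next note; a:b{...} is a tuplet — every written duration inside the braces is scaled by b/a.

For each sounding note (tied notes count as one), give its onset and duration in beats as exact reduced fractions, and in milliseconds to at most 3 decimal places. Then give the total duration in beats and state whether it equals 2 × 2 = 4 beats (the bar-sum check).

1) 0.0ms=0b +909.091ms=3/2b
2) 909.091ms=3/2b +151.515ms=1/4b
3) 1060.606ms=7/4b +151.515ms=1/4b
4) 1212.121ms=2b +121.212ms=1/5b
5) 1333.333ms=11/5b +121.212ms=1/5b
6) 1454.545ms=12/5b +121.212ms=1/5b
7) 1575.758ms=13/5b +121.212ms=1/5b
8) 1696.97ms=14/5b +121.212ms=1/5b
9) 1818.182ms=3b +303.03ms=1/2b
10) 2121.212ms=7/2b +303.03ms=1/2b
Σ=4b of 4 (99bpm 2/4) — PASS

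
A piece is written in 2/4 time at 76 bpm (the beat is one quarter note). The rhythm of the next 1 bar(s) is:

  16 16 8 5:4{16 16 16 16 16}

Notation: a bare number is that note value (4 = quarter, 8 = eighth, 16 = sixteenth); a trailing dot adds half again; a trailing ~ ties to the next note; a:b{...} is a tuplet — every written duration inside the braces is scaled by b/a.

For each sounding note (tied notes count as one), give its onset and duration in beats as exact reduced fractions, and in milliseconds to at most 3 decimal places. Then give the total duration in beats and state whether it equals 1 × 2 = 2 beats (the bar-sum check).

1) 0.0ms=0b +197.368ms=1/4b
2) 197.368ms=1/4b +197.368ms=1/4b
3) 394.737ms=1/2b +394.737ms=1/2b
4) 789.474ms=1b +157.895ms=1/5b
5) 947.368ms=6/5b +157.895ms=1/5b
6) 1105.263ms=7/5b +157.895ms=1/5b
7) 1263.158ms=8/5b +157.895ms=1/5b
8) 1421.053ms=9/5b +157.895ms=1/5b
Σ=2b of 2 (76bpm 2/4) — PASS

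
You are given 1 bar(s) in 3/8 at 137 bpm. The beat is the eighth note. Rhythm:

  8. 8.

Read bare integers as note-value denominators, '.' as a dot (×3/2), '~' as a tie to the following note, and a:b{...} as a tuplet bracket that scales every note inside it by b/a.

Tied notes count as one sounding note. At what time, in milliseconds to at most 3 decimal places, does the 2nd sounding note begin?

1. 0.0ms @ 0 + 656.934ms (3/2)
2. 656.934ms @ 3/2 + 656.934ms (3/2)

note 2 onset = 3/2b = 656.934ms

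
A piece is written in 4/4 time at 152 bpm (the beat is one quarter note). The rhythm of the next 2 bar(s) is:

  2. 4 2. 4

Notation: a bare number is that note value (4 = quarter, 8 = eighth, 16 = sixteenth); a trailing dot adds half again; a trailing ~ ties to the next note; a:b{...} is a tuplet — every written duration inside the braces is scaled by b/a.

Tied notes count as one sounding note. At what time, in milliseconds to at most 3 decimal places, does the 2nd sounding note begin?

note 2 onset = 3b = 1184.211ms

1. 0.0ms @ 0 + 1184.211ms (3)
2. 1184.211ms @ 3 + 394.737ms (1)
3. 1578.947ms @ 4 + 1184.211ms (3)
4. 2763.158ms @ 7 + 394.737ms (1)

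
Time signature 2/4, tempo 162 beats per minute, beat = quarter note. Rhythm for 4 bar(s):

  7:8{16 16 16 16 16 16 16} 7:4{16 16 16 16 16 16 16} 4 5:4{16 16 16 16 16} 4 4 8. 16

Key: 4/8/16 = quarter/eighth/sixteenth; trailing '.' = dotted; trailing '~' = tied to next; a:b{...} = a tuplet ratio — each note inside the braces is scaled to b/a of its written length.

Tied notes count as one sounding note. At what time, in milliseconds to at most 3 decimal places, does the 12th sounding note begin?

note 12 onset = 18/7b = 952.381ms

1. 0.0ms @ 0 + 105.82ms (2/7)
2. 105.82ms @ 2/7 + 105.82ms (2/7)
3. 211.64ms @ 4/7 + 105.82ms (2/7)
4. 317.46ms @ 6/7 + 105.82ms (2/7)
5. 423.28ms @ 8/7 + 105.82ms (2/7)
6. 529.101ms @ 10/7 + 105.82ms (2/7)
7. 634.921ms @ 12/7 + 105.82ms (2/7)
8. 740.741ms @ 2 + 52.91ms (1/7)
9. 793.651ms @ 15/7 + 52.91ms (1/7)
10. 846.561ms @ 16/7 + 52.91ms (1/7)
11. 899.471ms @ 17/7 + 52.91ms (1/7)
12. 952.381ms @ 18/7 + 52.91ms (1/7)
13. 1005.291ms @ 19/7 + 52.91ms (1/7)
14. 1058.201ms @ 20/7 + 52.91ms (1/7)
15. 1111.111ms @ 3 + 370.37ms (1)
16. 1481.481ms @ 4 + 74.074ms (1/5)
17. 1555.556ms @ 21/5 + 74.074ms (1/5)
18. 1629.63ms @ 22/5 + 74.074ms (1/5)
19. 1703.704ms @ 23/5 + 74.074ms (1/5)
20. 1777.778ms @ 24/5 + 74.074ms (1/5)
21. 1851.852ms @ 5 + 370.37ms (1)
22. 2222.222ms @ 6 + 370.37ms (1)
23. 2592.593ms @ 7 + 277.778ms (3/4)
24. 2870.37ms @ 31/4 + 92.593ms (1/4)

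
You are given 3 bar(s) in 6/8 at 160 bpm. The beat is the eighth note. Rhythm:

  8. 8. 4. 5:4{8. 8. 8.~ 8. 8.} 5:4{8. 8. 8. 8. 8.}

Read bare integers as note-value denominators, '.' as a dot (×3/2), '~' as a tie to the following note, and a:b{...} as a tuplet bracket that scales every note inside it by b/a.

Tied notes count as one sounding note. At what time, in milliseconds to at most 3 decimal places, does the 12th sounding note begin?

note 12 onset = 84/5b = 6300.0ms

1. 0.0ms @ 0 + 562.5ms (3/2)
2. 562.5ms @ 3/2 + 562.5ms (3/2)
3. 1125.0ms @ 3 + 1125.0ms (3)
4. 2250.0ms @ 6 + 450.0ms (6/5)
5. 2700.0ms @ 36/5 + 450.0ms (6/5)
6. 3150.0ms @ 42/5 + 900.0ms (12/5)
7. 4050.0ms @ 54/5 + 450.0ms (6/5)
8. 4500.0ms @ 12 + 450.0ms (6/5)
9. 4950.0ms @ 66/5 + 450.0ms (6/5)
10. 5400.0ms @ 72/5 + 450.0ms (6/5)
11. 5850.0ms @ 78/5 + 450.0ms (6/5)
12. 6300.0ms @ 84/5 + 450.0ms (6/5)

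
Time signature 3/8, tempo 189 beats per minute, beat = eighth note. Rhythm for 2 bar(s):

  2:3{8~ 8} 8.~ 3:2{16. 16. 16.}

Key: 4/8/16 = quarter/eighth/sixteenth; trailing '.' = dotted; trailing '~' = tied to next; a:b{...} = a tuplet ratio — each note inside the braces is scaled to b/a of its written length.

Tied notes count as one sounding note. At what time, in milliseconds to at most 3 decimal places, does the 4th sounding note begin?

note 4 onset = 11/2b = 1746.032ms

1. 0.0ms @ 0 + 952.381ms (3)
2. 952.381ms @ 3 + 634.921ms (2)
3. 1587.302ms @ 5 + 158.73ms (1/2)
4. 1746.032ms @ 11/2 + 158.73ms (1/2)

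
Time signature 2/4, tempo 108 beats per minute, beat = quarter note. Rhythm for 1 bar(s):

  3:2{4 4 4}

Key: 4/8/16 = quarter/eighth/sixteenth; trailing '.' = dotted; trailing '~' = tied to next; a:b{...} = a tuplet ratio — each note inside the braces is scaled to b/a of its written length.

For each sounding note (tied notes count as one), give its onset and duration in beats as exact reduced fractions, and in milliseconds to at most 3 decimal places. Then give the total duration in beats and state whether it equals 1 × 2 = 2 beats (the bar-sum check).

1) 0.0ms=0b +370.37ms=2/3b
2) 370.37ms=2/3b +370.37ms=2/3b
3) 740.741ms=4/3b +370.37ms=2/3b
Σ=2b of 2 (108bpm 2/4) — PASS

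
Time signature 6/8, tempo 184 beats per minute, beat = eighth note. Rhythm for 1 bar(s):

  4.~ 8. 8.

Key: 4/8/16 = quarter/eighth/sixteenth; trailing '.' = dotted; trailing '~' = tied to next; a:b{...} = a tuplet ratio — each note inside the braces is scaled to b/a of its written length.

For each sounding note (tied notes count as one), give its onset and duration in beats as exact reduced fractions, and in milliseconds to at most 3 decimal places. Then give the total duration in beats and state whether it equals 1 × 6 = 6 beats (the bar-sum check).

1) 0.0ms=0b +1467.391ms=9/2b
2) 1467.391ms=9/2b +489.13ms=3/2b
Σ=6b of 6 (184bpm 6/8) — PASS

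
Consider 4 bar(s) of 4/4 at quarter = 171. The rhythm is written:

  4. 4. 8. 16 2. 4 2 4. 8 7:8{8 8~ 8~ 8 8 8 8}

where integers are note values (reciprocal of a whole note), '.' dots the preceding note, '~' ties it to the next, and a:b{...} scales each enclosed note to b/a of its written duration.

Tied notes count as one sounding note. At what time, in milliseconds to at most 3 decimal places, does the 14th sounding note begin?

1. 0.0ms @ 0 + 526.316ms (3/2)
2. 526.316ms @ 3/2 + 526.316ms (3/2)
3. 1052.632ms @ 3 + 263.158ms (3/4)
4. 1315.789ms @ 15/4 + 87.719ms (1/4)
5. 1403.509ms @ 4 + 1052.632ms (3)
6. 2456.14ms @ 7 + 350.877ms (1)
7. 2807.018ms @ 8 + 701.754ms (2)
8. 3508.772ms @ 10 + 526.316ms (3/2)
9. 4035.088ms @ 23/2 + 175.439ms (1/2)
10. 4210.526ms @ 12 + 200.501ms (4/7)
11. 4411.028ms @ 88/7 + 601.504ms (12/7)
12. 5012.531ms @ 100/7 + 200.501ms (4/7)
13. 5213.033ms @ 104/7 + 200.501ms (4/7)
14. 5413.534ms @ 108/7 + 200.501ms (4/7)

note 14 onset = 108/7b = 5413.534ms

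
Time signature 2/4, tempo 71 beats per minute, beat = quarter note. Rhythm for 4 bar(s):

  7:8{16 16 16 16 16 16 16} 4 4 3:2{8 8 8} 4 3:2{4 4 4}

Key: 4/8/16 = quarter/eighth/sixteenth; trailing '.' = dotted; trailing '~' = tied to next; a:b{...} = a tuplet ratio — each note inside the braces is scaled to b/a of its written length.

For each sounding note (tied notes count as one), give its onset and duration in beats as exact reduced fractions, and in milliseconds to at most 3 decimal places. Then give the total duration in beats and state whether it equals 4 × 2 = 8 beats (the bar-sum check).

1) 0.0ms=0b +241.449ms=2/7b
2) 241.449ms=2/7b +241.449ms=2/7b
3) 482.897ms=4/7b +241.449ms=2/7b
4) 724.346ms=6/7b +241.449ms=2/7b
5) 965.795ms=8/7b +241.449ms=2/7b
6) 1207.243ms=10/7b +241.449ms=2/7b
7) 1448.692ms=12/7b +241.449ms=2/7b
8) 1690.141ms=2b +845.07ms=1b
9) 2535.211ms=3b +845.07ms=1b
10) 3380.282ms=4b +281.69ms=1/3b
11) 3661.972ms=13/3b +281.69ms=1/3b
12) 3943.662ms=14/3b +281.69ms=1/3b
13) 4225.352ms=5b +845.07ms=1b
14) 5070.423ms=6b +563.38ms=2/3b
15) 5633.803ms=20/3b +563.38ms=2/3b
16) 6197.183ms=22/3b +563.38ms=2/3b
Σ=8b of 8 (71bpm 2/4) — PASS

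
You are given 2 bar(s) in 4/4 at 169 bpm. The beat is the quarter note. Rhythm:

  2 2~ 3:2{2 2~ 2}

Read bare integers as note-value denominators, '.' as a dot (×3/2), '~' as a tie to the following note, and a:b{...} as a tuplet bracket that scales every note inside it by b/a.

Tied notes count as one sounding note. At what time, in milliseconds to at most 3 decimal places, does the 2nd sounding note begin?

note 2 onset = 2b = 710.059ms

1. 0.0ms @ 0 + 710.059ms (2)
2. 710.059ms @ 2 + 1183.432ms (10/3)
3. 1893.491ms @ 16/3 + 946.746ms (8/3)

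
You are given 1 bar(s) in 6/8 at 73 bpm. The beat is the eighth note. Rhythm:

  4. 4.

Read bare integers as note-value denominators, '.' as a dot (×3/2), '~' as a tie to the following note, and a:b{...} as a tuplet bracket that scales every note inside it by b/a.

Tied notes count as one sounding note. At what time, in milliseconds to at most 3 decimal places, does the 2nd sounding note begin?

note 2 onset = 3b = 2465.753ms

1. 0.0ms @ 0 + 2465.753ms (3)
2. 2465.753ms @ 3 + 2465.753ms (3)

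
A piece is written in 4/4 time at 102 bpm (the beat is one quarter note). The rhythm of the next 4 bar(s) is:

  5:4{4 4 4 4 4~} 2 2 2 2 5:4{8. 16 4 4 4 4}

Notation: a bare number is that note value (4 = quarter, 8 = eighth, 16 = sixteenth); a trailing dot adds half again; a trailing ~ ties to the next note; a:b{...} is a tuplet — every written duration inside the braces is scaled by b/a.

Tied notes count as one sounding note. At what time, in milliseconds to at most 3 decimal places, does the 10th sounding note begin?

1. 0.0ms @ 0 + 470.588ms (4/5)
2. 470.588ms @ 4/5 + 470.588ms (4/5)
3. 941.176ms @ 8/5 + 470.588ms (4/5)
4. 1411.765ms @ 12/5 + 470.588ms (4/5)
5. 1882.353ms @ 16/5 + 1647.059ms (14/5)
6. 3529.412ms @ 6 + 1176.471ms (2)
7. 4705.882ms @ 8 + 1176.471ms (2)
8. 5882.353ms @ 10 + 1176.471ms (2)
9. 7058.824ms @ 12 + 352.941ms (3/5)
10. 7411.765ms @ 63/5 + 117.647ms (1/5)
11. 7529.412ms @ 64/5 + 470.588ms (4/5)
12. 8000.0ms @ 68/5 + 470.588ms (4/5)
13. 8470.588ms @ 72/5 + 470.588ms (4/5)
14. 8941.176ms @ 76/5 + 470.588ms (4/5)

note 10 onset = 63/5b = 7411.765ms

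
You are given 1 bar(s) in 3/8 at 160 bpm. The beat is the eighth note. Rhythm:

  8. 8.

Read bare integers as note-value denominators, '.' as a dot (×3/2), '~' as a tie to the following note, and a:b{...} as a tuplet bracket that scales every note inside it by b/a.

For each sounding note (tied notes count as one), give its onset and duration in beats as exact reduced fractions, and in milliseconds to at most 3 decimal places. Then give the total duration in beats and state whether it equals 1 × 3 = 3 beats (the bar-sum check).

1) 0.0ms=0b +562.5ms=3/2b
2) 562.5ms=3/2b +562.5ms=3/2b
Σ=3b of 3 (160bpm 3/8) — PASS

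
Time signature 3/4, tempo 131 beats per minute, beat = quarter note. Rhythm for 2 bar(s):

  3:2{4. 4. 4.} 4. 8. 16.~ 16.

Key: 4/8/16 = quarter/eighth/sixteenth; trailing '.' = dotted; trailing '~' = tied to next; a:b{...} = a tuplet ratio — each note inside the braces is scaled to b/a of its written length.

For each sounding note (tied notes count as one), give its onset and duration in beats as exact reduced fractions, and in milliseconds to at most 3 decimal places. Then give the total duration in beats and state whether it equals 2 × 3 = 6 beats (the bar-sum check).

1) 0.0ms=0b +458.015ms=1b
2) 458.015ms=1b +458.015ms=1b
3) 916.031ms=2b +458.015ms=1b
4) 1374.046ms=3b +687.023ms=3/2b
5) 2061.069ms=9/2b +343.511ms=3/4b
6) 2404.58ms=21/4b +343.511ms=3/4b
Σ=6b of 6 (131bpm 3/4) — PASS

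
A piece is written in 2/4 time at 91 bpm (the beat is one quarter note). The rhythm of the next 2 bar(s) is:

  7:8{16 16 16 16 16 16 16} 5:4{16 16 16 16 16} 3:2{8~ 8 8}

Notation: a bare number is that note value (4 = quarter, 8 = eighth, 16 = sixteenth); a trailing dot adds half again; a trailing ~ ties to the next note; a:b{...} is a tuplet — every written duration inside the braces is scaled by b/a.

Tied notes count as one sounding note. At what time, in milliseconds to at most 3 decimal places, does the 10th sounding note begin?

1. 0.0ms @ 0 + 188.383ms (2/7)
2. 188.383ms @ 2/7 + 188.383ms (2/7)
3. 376.766ms @ 4/7 + 188.383ms (2/7)
4. 565.149ms @ 6/7 + 188.383ms (2/7)
5. 753.532ms @ 8/7 + 188.383ms (2/7)
6. 941.915ms @ 10/7 + 188.383ms (2/7)
7. 1130.298ms @ 12/7 + 188.383ms (2/7)
8. 1318.681ms @ 2 + 131.868ms (1/5)
9. 1450.549ms @ 11/5 + 131.868ms (1/5)
10. 1582.418ms @ 12/5 + 131.868ms (1/5)
11. 1714.286ms @ 13/5 + 131.868ms (1/5)
12. 1846.154ms @ 14/5 + 131.868ms (1/5)
13. 1978.022ms @ 3 + 439.56ms (2/3)
14. 2417.582ms @ 11/3 + 219.78ms (1/3)

note 10 onset = 12/5b = 1582.418ms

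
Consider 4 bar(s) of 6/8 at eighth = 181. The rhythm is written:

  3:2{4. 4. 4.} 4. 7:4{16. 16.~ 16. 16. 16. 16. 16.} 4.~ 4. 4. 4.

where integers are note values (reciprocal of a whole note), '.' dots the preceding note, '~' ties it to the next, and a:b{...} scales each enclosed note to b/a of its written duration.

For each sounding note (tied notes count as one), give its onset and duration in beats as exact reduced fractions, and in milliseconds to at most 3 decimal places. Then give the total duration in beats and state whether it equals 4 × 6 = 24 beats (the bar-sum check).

1) 0.0ms=0b +662.983ms=2b
2) 662.983ms=2b +662.983ms=2b
3) 1325.967ms=4b +662.983ms=2b
4) 1988.95ms=6b +994.475ms=3b
5) 2983.425ms=9b +142.068ms=3/7b
6) 3125.493ms=66/7b +284.136ms=6/7b
7) 3409.629ms=72/7b +142.068ms=3/7b
8) 3551.697ms=75/7b +142.068ms=3/7b
9) 3693.765ms=78/7b +142.068ms=3/7b
10) 3835.833ms=81/7b +142.068ms=3/7b
11) 3977.901ms=12b +1988.95ms=6b
12) 5966.851ms=18b +994.475ms=3b
13) 6961.326ms=21b +994.475ms=3b
Σ=24b of 24 (181bpm 6/8) — PASS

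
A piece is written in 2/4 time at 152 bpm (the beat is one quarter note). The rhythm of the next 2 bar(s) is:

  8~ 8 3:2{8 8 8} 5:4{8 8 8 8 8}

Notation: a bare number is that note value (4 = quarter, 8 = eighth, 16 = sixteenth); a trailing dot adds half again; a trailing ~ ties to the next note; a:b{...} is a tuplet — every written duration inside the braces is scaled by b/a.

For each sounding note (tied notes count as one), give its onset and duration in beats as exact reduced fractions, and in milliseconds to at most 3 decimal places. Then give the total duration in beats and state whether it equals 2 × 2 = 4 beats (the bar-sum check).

1) 0.0ms=0b +394.737ms=1b
2) 394.737ms=1b +131.579ms=1/3b
3) 526.316ms=4/3b +131.579ms=1/3b
4) 657.895ms=5/3b +131.579ms=1/3b
5) 789.474ms=2b +157.895ms=2/5b
6) 947.368ms=12/5b +157.895ms=2/5b
7) 1105.263ms=14/5b +157.895ms=2/5b
8) 1263.158ms=16/5b +157.895ms=2/5b
9) 1421.053ms=18/5b +157.895ms=2/5b
Σ=4b of 4 (152bpm 2/4) — PASS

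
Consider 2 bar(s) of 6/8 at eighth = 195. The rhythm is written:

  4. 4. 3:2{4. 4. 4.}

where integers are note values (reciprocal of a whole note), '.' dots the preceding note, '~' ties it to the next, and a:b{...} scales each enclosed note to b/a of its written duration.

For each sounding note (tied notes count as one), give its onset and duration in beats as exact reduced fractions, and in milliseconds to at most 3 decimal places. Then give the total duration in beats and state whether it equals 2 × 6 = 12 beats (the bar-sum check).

1) 0.0ms=0b +923.077ms=3b
2) 923.077ms=3b +923.077ms=3b
3) 1846.154ms=6b +615.385ms=2b
4) 2461.538ms=8b +615.385ms=2b
5) 3076.923ms=10b +615.385ms=2b
Σ=12b of 12 (195bpm 6/8) — PASS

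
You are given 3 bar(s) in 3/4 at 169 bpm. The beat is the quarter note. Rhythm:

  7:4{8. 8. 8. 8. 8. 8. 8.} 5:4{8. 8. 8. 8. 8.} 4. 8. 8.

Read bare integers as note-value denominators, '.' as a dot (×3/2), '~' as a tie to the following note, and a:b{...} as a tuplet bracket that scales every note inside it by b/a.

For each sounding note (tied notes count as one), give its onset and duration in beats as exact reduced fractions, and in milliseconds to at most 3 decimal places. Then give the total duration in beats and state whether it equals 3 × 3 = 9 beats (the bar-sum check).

1) 0.0ms=0b +152.156ms=3/7b
2) 152.156ms=3/7b +152.156ms=3/7b
3) 304.311ms=6/7b +152.156ms=3/7b
4) 456.467ms=9/7b +152.156ms=3/7b
5) 608.622ms=12/7b +152.156ms=3/7b
6) 760.778ms=15/7b +152.156ms=3/7b
7) 912.933ms=18/7b +152.156ms=3/7b
8) 1065.089ms=3b +213.018ms=3/5b
9) 1278.107ms=18/5b +213.018ms=3/5b
10) 1491.124ms=21/5b +213.018ms=3/5b
11) 1704.142ms=24/5b +213.018ms=3/5b
12) 1917.16ms=27/5b +213.018ms=3/5b
13) 2130.178ms=6b +532.544ms=3/2b
14) 2662.722ms=15/2b +266.272ms=3/4b
15) 2928.994ms=33/4b +266.272ms=3/4b
Σ=9b of 9 (169bpm 3/4) — PASS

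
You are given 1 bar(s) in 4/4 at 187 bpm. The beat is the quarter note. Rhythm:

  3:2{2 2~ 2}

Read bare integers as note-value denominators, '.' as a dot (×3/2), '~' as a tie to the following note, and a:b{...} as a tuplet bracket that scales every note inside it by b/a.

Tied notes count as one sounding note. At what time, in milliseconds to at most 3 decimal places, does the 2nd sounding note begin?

1. 0.0ms @ 0 + 427.807ms (4/3)
2. 427.807ms @ 4/3 + 855.615ms (8/3)

note 2 onset = 4/3b = 427.807ms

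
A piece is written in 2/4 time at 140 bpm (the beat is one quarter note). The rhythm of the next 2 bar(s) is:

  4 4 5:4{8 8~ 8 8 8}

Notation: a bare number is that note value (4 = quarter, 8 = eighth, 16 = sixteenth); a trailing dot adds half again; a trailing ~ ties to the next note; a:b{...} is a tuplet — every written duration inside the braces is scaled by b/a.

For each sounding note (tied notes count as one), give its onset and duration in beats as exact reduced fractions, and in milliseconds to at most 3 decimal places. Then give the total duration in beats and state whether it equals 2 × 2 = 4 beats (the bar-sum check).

1) 0.0ms=0b +428.571ms=1b
2) 428.571ms=1b +428.571ms=1b
3) 857.143ms=2b +171.429ms=2/5b
4) 1028.571ms=12/5b +342.857ms=4/5b
5) 1371.429ms=16/5b +171.429ms=2/5b
6) 1542.857ms=18/5b +171.429ms=2/5b
Σ=4b of 4 (140bpm 2/4) — PASS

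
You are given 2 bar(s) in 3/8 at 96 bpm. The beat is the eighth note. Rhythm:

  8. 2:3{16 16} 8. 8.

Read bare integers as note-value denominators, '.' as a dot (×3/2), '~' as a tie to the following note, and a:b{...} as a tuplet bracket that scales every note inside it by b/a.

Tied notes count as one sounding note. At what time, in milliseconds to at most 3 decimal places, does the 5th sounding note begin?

1. 0.0ms @ 0 + 937.5ms (3/2)
2. 937.5ms @ 3/2 + 468.75ms (3/4)
3. 1406.25ms @ 9/4 + 468.75ms (3/4)
4. 1875.0ms @ 3 + 937.5ms (3/2)
5. 2812.5ms @ 9/2 + 937.5ms (3/2)

note 5 onset = 9/2b = 2812.5ms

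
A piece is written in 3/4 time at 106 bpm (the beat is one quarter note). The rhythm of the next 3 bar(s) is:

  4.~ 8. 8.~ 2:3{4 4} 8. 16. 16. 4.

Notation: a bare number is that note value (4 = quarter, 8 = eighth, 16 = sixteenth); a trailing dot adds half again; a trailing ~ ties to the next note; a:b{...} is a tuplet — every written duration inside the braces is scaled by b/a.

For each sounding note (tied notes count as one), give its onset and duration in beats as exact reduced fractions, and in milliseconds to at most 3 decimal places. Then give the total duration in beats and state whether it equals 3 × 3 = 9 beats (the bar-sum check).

1) 0.0ms=0b +1273.585ms=9/4b
2) 1273.585ms=9/4b +1273.585ms=9/4b
3) 2547.17ms=9/2b +849.057ms=3/2b
4) 3396.226ms=6b +424.528ms=3/4b
5) 3820.755ms=27/4b +212.264ms=3/8b
6) 4033.019ms=57/8b +212.264ms=3/8b
7) 4245.283ms=15/2b +849.057ms=3/2b
Σ=9b of 9 (106bpm 3/4) — PASS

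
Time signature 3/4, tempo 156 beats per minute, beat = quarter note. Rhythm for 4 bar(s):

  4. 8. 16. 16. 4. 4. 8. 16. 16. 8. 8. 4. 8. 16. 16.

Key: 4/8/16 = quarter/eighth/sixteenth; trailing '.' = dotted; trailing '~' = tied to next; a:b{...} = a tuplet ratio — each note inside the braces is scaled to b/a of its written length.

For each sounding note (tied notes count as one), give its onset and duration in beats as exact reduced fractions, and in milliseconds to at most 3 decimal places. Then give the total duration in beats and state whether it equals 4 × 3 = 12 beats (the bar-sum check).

1) 0.0ms=0b +576.923ms=3/2b
2) 576.923ms=3/2b +288.462ms=3/4b
3) 865.385ms=9/4b +144.231ms=3/8b
4) 1009.615ms=21/8b +144.231ms=3/8b
5) 1153.846ms=3b +576.923ms=3/2b
6) 1730.769ms=9/2b +576.923ms=3/2b
7) 2307.692ms=6b +288.462ms=3/4b
8) 2596.154ms=27/4b +144.231ms=3/8b
9) 2740.385ms=57/8b +144.231ms=3/8b
10) 2884.615ms=15/2b +288.462ms=3/4b
11) 3173.077ms=33/4b +288.462ms=3/4b
12) 3461.538ms=9b +576.923ms=3/2b
13) 4038.462ms=21/2b +288.462ms=3/4b
14) 4326.923ms=45/4b +144.231ms=3/8b
15) 4471.154ms=93/8b +144.231ms=3/8b
Σ=12b of 12 (156bpm 3/4) — PASS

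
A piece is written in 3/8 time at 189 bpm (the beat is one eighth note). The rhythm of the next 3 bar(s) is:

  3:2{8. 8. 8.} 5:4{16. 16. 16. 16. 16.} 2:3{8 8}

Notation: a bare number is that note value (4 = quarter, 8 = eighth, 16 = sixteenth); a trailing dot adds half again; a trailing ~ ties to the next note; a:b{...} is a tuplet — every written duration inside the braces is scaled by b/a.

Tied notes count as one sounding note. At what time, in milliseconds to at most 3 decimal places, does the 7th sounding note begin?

1. 0.0ms @ 0 + 317.46ms (1)
2. 317.46ms @ 1 + 317.46ms (1)
3. 634.921ms @ 2 + 317.46ms (1)
4. 952.381ms @ 3 + 190.476ms (3/5)
5. 1142.857ms @ 18/5 + 190.476ms (3/5)
6. 1333.333ms @ 21/5 + 190.476ms (3/5)
7. 1523.81ms @ 24/5 + 190.476ms (3/5)
8. 1714.286ms @ 27/5 + 190.476ms (3/5)
9. 1904.762ms @ 6 + 476.19ms (3/2)
10. 2380.952ms @ 15/2 + 476.19ms (3/2)

note 7 onset = 24/5b = 1523.81ms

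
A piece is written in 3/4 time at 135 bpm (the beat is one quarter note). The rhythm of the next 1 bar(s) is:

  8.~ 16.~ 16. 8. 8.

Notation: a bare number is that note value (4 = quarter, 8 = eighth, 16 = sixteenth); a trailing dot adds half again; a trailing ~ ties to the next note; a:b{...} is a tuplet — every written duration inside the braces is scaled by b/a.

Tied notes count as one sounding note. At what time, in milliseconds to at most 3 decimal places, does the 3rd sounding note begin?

note 3 onset = 9/4b = 1000.0ms

1. 0.0ms @ 0 + 666.667ms (3/2)
2. 666.667ms @ 3/2 + 333.333ms (3/4)
3. 1000.0ms @ 9/4 + 333.333ms (3/4)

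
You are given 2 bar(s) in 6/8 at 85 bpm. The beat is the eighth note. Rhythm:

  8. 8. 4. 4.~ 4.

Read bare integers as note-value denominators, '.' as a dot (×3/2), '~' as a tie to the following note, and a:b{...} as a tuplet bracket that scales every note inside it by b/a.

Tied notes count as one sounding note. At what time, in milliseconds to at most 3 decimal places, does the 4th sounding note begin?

1. 0.0ms @ 0 + 1058.824ms (3/2)
2. 1058.824ms @ 3/2 + 1058.824ms (3/2)
3. 2117.647ms @ 3 + 2117.647ms (3)
4. 4235.294ms @ 6 + 4235.294ms (6)

note 4 onset = 6b = 4235.294ms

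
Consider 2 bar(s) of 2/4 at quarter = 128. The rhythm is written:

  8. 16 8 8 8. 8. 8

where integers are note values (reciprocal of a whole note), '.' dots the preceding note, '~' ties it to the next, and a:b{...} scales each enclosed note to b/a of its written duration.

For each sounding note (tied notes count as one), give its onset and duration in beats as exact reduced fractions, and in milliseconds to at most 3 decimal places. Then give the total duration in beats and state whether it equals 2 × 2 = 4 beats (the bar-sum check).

1) 0.0ms=0b +351.562ms=3/4b
2) 351.562ms=3/4b +117.188ms=1/4b
3) 468.75ms=1b +234.375ms=1/2b
4) 703.125ms=3/2b +234.375ms=1/2b
5) 937.5ms=2b +351.562ms=3/4b
6) 1289.062ms=11/4b +351.562ms=3/4b
7) 1640.625ms=7/2b +234.375ms=1/2b
Σ=4b of 4 (128bpm 2/4) — PASS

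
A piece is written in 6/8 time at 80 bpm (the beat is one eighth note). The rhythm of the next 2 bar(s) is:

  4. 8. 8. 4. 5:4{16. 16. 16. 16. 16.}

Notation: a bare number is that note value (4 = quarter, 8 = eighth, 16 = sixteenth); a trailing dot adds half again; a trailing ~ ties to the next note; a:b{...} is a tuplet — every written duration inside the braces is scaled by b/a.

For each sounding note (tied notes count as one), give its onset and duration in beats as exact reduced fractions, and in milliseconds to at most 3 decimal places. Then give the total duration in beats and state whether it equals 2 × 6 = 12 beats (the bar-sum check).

1) 0.0ms=0b +2250.0ms=3b
2) 2250.0ms=3b +1125.0ms=3/2b
3) 3375.0ms=9/2b +1125.0ms=3/2b
4) 4500.0ms=6b +2250.0ms=3b
5) 6750.0ms=9b +450.0ms=3/5b
6) 7200.0ms=48/5b +450.0ms=3/5b
7) 7650.0ms=51/5b +450.0ms=3/5b
8) 8100.0ms=54/5b +450.0ms=3/5b
9) 8550.0ms=57/5b +450.0ms=3/5b
Σ=12b of 12 (80bpm 6/8) — PASS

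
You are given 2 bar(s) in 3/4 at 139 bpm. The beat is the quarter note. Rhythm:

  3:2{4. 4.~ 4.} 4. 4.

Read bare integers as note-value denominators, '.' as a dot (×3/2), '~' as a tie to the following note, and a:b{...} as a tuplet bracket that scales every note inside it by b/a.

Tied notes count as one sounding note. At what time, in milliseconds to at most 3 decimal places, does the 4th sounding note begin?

1. 0.0ms @ 0 + 431.655ms (1)
2. 431.655ms @ 1 + 863.309ms (2)
3. 1294.964ms @ 3 + 647.482ms (3/2)
4. 1942.446ms @ 9/2 + 647.482ms (3/2)

note 4 onset = 9/2b = 1942.446ms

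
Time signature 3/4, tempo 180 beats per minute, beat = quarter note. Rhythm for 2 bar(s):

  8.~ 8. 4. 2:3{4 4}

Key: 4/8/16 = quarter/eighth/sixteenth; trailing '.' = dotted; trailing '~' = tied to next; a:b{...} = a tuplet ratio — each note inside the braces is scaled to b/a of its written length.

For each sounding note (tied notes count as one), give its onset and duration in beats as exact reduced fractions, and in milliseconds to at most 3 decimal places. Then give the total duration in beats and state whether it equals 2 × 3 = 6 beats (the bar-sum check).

1) 0.0ms=0b +500.0ms=3/2b
2) 500.0ms=3/2b +500.0ms=3/2b
3) 1000.0ms=3b +500.0ms=3/2b
4) 1500.0ms=9/2b +500.0ms=3/2b
Σ=6b of 6 (180bpm 3/4) — PASS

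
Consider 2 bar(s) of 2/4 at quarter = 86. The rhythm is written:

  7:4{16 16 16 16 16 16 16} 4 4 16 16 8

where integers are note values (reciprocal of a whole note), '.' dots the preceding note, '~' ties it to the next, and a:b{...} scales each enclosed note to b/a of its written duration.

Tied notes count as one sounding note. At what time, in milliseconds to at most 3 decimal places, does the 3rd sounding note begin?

1. 0.0ms @ 0 + 99.668ms (1/7)
2. 99.668ms @ 1/7 + 99.668ms (1/7)
3. 199.336ms @ 2/7 + 99.668ms (1/7)
4. 299.003ms @ 3/7 + 99.668ms (1/7)
5. 398.671ms @ 4/7 + 99.668ms (1/7)
6. 498.339ms @ 5/7 + 99.668ms (1/7)
7. 598.007ms @ 6/7 + 99.668ms (1/7)
8. 697.674ms @ 1 + 697.674ms (1)
9. 1395.349ms @ 2 + 697.674ms (1)
10. 2093.023ms @ 3 + 174.419ms (1/4)
11. 2267.442ms @ 13/4 + 174.419ms (1/4)
12. 2441.86ms @ 7/2 + 348.837ms (1/2)

note 3 onset = 2/7b = 199.336ms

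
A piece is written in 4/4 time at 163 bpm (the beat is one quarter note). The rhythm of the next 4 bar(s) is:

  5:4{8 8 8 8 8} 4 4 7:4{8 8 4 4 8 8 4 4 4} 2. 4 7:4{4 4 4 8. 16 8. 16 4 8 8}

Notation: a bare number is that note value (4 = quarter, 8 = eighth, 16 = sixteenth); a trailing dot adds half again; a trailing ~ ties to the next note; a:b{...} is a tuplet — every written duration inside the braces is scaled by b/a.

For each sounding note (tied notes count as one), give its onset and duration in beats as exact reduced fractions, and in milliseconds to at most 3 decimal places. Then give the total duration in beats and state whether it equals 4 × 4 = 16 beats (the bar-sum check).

1) 0.0ms=0b +147.239ms=2/5b
2) 147.239ms=2/5b +147.239ms=2/5b
3) 294.479ms=4/5b +147.239ms=2/5b
4) 441.718ms=6/5b +147.239ms=2/5b
5) 588.957ms=8/5b +147.239ms=2/5b
6) 736.196ms=2b +368.098ms=1b
7) 1104.294ms=3b +368.098ms=1b
8) 1472.393ms=4b +105.171ms=2/7b
9) 1577.564ms=30/7b +105.171ms=2/7b
10) 1682.734ms=32/7b +210.342ms=4/7b
11) 1893.076ms=36/7b +210.342ms=4/7b
12) 2103.418ms=40/7b +105.171ms=2/7b
13) 2208.589ms=6b +105.171ms=2/7b
14) 2313.76ms=44/7b +210.342ms=4/7b
15) 2524.102ms=48/7b +210.342ms=4/7b
16) 2734.443ms=52/7b +210.342ms=4/7b
17) 2944.785ms=8b +1104.294ms=3b
18) 4049.08ms=11b +368.098ms=1b
19) 4417.178ms=12b +210.342ms=4/7b
20) 4627.52ms=88/7b +210.342ms=4/7b
21) 4837.862ms=92/7b +210.342ms=4/7b
22) 5048.203ms=96/7b +157.756ms=3/7b
23) 5205.96ms=99/7b +52.585ms=1/7b
24) 5258.545ms=100/7b +157.756ms=3/7b
25) 5416.301ms=103/7b +52.585ms=1/7b
26) 5468.887ms=104/7b +210.342ms=4/7b
27) 5679.229ms=108/7b +105.171ms=2/7b
28) 5784.4ms=110/7b +105.171ms=2/7b
Σ=16b of 16 (163bpm 4/4) — PASS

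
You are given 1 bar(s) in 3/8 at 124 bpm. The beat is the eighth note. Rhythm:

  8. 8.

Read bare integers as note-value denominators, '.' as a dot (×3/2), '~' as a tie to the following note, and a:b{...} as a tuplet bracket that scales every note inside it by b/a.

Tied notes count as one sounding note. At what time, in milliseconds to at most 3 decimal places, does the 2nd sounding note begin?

note 2 onset = 3/2b = 725.806ms

1. 0.0ms @ 0 + 725.806ms (3/2)
2. 725.806ms @ 3/2 + 725.806ms (3/2)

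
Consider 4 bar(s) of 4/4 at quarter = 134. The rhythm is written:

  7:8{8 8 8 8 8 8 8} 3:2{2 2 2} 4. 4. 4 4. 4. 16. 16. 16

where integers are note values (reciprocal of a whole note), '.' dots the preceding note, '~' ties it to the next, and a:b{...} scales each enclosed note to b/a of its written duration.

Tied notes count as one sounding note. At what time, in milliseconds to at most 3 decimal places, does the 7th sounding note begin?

1. 0.0ms @ 0 + 255.864ms (4/7)
2. 255.864ms @ 4/7 + 255.864ms (4/7)
3. 511.727ms @ 8/7 + 255.864ms (4/7)
4. 767.591ms @ 12/7 + 255.864ms (4/7)
5. 1023.454ms @ 16/7 + 255.864ms (4/7)
6. 1279.318ms @ 20/7 + 255.864ms (4/7)
7. 1535.181ms @ 24/7 + 255.864ms (4/7)
8. 1791.045ms @ 4 + 597.015ms (4/3)
9. 2388.06ms @ 16/3 + 597.015ms (4/3)
10. 2985.075ms @ 20/3 + 597.015ms (4/3)
11. 3582.09ms @ 8 + 671.642ms (3/2)
12. 4253.731ms @ 19/2 + 671.642ms (3/2)
13. 4925.373ms @ 11 + 447.761ms (1)
14. 5373.134ms @ 12 + 671.642ms (3/2)
15. 6044.776ms @ 27/2 + 671.642ms (3/2)
16. 6716.418ms @ 15 + 167.91ms (3/8)
17. 6884.328ms @ 123/8 + 167.91ms (3/8)
18. 7052.239ms @ 63/4 + 111.94ms (1/4)

note 7 onset = 24/7b = 1535.181ms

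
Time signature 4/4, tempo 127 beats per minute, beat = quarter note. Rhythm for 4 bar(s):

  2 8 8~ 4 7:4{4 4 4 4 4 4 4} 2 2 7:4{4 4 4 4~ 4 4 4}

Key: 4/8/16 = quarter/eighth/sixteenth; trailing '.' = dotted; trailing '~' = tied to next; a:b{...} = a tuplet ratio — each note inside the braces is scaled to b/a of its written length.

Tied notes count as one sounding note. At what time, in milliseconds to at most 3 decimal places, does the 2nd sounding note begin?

note 2 onset = 2b = 944.882ms

1. 0.0ms @ 0 + 944.882ms (2)
2. 944.882ms @ 2 + 236.22ms (1/2)
3. 1181.102ms @ 5/2 + 708.661ms (3/2)
4. 1889.764ms @ 4 + 269.966ms (4/7)
5. 2159.73ms @ 32/7 + 269.966ms (4/7)
6. 2429.696ms @ 36/7 + 269.966ms (4/7)
7. 2699.663ms @ 40/7 + 269.966ms (4/7)
8. 2969.629ms @ 44/7 + 269.966ms (4/7)
9. 3239.595ms @ 48/7 + 269.966ms (4/7)
10. 3509.561ms @ 52/7 + 269.966ms (4/7)
11. 3779.528ms @ 8 + 944.882ms (2)
12. 4724.409ms @ 10 + 944.882ms (2)
13. 5669.291ms @ 12 + 269.966ms (4/7)
14. 5939.258ms @ 88/7 + 269.966ms (4/7)
15. 6209.224ms @ 92/7 + 269.966ms (4/7)
16. 6479.19ms @ 96/7 + 539.933ms (8/7)
17. 7019.123ms @ 104/7 + 269.966ms (4/7)
18. 7289.089ms @ 108/7 + 269.966ms (4/7)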